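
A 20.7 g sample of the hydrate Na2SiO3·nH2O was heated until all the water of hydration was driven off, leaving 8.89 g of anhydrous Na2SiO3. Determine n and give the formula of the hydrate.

Na2SiO3·9H2O

Mass of water lost = 20.7 − 8.89 = 11.81 g → 11.81 / 18.02 = 0.6554 mol H2O
Molar mass of Na2SiO3 = 122.07 g/mol → mol Na2SiO3 = 8.89 / 122.07 = 0.07283
n = 0.6554 / 0.07283 = 9.00 ≈ 9 → Na2SiO3·9H2O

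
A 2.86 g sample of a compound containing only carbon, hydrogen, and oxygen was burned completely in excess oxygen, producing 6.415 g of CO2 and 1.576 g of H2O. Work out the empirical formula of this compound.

C5H6O2

mol C = 6.415 / 44.01 = 0.1458; mass C = 0.1458 × 12.01 = 1.751 g
mol H = 2 × (1.576 / 18.02) = 0.1749; mass H = 0.1749 × 1.008 = 0.1763 g
mass O = 2.86 − (1.927) = 0.9331 g → mol O = 0.05832
Divide by the smallest (0.05832 mol O): C 2.499, H 2.999, O 1.000
Scaling by 2: C 5.00, H 6.00, O 2.00 → C5H6O2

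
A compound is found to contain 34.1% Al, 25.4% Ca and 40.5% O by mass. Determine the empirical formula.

Al2CaO4

Assume 100 g: 34.1 g Al, 25.4 g Ca, 40.5 g O.
n(Al) = 34.1/26.98 = 1.264, n(Ca) = 25.4/40.08 = 0.6337, n(O) = 40.5/16.00 = 2.531
Ratios (÷ 0.6337): Al 1.994, Ca 1.000, O 3.994
Ratio ≈ 2:1:4, so the empirical formula is Al2CaO4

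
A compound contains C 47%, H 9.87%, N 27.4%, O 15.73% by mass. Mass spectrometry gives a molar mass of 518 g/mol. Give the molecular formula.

Assume 100 g: 47 g C, 9.87 g H, 27.4 g N, 15.73 g O.
Moles — C: 47 / 12.01 = 3.913 mol; H: 9.87 / 1.008 = 9.792 mol; N: 27.4 / 14.01 = 1.956 mol; O: 15.73 / 16.00 = 0.9831 mol
Ratios (÷ 0.9831): C 3.981, H 9.960, N 1.989, O 1.000
→ C4H10N2O
Empirical-formula mass = 102.14 g/mol
n = 518 / 102.14 = 5.07 ≈ 5
Molecular formula = (C4H10N2O)×5 = C20H50N10O5

C20H50N10O5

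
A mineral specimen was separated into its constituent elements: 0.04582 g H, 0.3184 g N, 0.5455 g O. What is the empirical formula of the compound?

H4N2O3

H: 0.04582 g ÷ 1.008 g/mol = 0.04546 mol
N: 0.3184 g ÷ 14.01 g/mol = 0.02273 mol
O: 0.5455 g ÷ 16.00 g/mol = 0.03409 mol
Divide by the smallest (0.02273 mol N): H 2.000, N 1.000, O 1.500
Multiply by 2: H 4.00, N 2.00, O 3.00 → H4N2O3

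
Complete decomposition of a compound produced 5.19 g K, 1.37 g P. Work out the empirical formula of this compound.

K3P

n(K) = 5.19/39.10 = 0.1327, n(P) = 1.37/30.97 = 0.04424
Ratios (÷ 0.04424): K 3.001, P 1.000
→ K3P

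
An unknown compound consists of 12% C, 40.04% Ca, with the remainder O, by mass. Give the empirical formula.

CCaO3

Assume 100 g: 12 g C, 40.04 g Ca, 47.96 g O.
n(C) = 12/12.01 = 0.9992, n(Ca) = 40.04/40.08 = 0.999, n(O) = 47.96/16.00 = 2.998
Divide by the smallest (0.999 mol Ca): C 1.000, Ca 1.000, O 3.000
≈ 1:1:3 → CCaO3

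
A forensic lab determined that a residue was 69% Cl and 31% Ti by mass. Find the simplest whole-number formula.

Cl3Ti

Assume 100 g: 69 g Cl, 31 g Ti.
Cl: 69 g ÷ 35.45 g/mol = 1.946 mol
Ti: 31 g ÷ 47.87 g/mol = 0.6476 mol
Ratios (÷ 0.6476): Cl 3.006, Ti 1.000
≈ 3:1 → Cl3Ti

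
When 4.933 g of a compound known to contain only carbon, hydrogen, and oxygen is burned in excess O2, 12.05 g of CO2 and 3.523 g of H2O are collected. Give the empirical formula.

C7H10O2

mol C = 12.05 / 44.01 = 0.2738; mass C = 0.2738 × 12.01 = 3.288 g
mol H = 2 × (3.523 / 18.02) = 0.3910; mass H = 0.3910 × 1.008 = 0.3941 g
mass O = 4.933 − (3.682) = 1.251 g → mol O = 0.07816
Ratios (÷ 0.07816): C 3.503, H 5.003, O 1.000
×2: C 7.01, H 10.01, O 2.00 → C7H10O2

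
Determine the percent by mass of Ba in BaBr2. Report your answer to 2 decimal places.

46.22%

Molar mass = 1(137.33) + 2(79.90) = 297.130 g/mol
Mass of Ba per mole = 1 × 137.33 = 137.330 g
% Ba = 137.330 / 297.130 × 100 = 46.22%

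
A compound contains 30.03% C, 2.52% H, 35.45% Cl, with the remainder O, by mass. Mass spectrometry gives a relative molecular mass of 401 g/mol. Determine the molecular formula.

Assume 100 g: 30.03 g C, 2.52 g H, 35.45 g Cl, 32 g O.
n(C) = 30.03/12.01 = 2.5, n(H) = 2.52/1.008 = 2.5, n(Cl) = 35.45/35.45 = 1, n(O) = 32/16.00 = 2
Ratios (÷ 1): C 2.500, H 2.500, Cl 1.000, O 2.000
Scaling by 2: C 5.00, H 5.00, Cl 2.00, O 4.00 → C5H5Cl2O4
Empirical-formula mass = 199.99 g/mol
n = 401 / 199.99 = 2.01 ≈ 2
Molecular formula = (C5H5Cl2O4)×2 = C10H10Cl4O8

C10H10Cl4O8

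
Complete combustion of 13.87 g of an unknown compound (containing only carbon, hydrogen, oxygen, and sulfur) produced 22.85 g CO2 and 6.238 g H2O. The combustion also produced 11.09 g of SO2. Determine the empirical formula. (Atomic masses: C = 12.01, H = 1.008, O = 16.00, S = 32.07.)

C6H8OS2

mol C = 22.85 / 44.01 = 0.5192; mass C = 0.5192 × 12.01 = 6.236 g
mol H = 2 × (6.238 / 18.02) = 0.6923; mass H = 0.6923 × 1.008 = 0.6979 g
mol S = 11.09 / 64.07 = 0.1731; mass S = 5.551 g
mass O = 13.87 − (12.48) = 1.385 g → mol O = 0.08659
Divide by the smallest (0.08659 mol O): C 5.996, H 7.995, O 1.000, S 1.999
→ C6H8OS2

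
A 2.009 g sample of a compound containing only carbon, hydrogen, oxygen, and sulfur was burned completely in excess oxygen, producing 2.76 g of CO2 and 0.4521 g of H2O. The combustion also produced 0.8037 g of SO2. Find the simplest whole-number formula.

C5H4O4S

mol C = 2.76 / 44.01 = 0.06271; mass C = 0.06271 × 12.01 = 0.7532 g
mol H = 2 × (0.4521 / 18.02) = 0.05018; mass H = 0.05018 × 1.008 = 0.05058 g
mol S = 0.8037 / 64.07 = 0.01254; mass S = 0.4023 g
mass O = 2.009 − (1.206) = 0.8029 g → mol O = 0.05018
Divide by the smallest (0.01254 mol S): C 4.999, H 4.000, O 4.001, S 1.000
Ratio ≈ 5:4:4:1, so the empirical formula is C5H4O4S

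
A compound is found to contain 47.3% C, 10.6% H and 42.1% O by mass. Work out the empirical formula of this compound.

Assume 100 g: 47.3 g C, 10.6 g H, 42.1 g O.
C: 47.3 g ÷ 12.01 g/mol = 3.938 mol
H: 10.6 g ÷ 1.008 g/mol = 10.52 mol
O: 42.1 g ÷ 16.00 g/mol = 2.631 mol
Divide by the smallest (2.631 mol O): C 1.497, H 3.997, O 1.000
Multiply by 2: C 2.99, H 7.99, O 2.00 → C3H8O2

C3H8O2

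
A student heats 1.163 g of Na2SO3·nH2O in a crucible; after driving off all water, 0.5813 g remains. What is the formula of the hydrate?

Mass of water lost = 1.163 − 0.5813 = 0.5817 g → 0.5817 / 18.02 = 0.03228 mol H2O
Molar mass of Na2SO3 = 126.05 g/mol → mol Na2SO3 = 0.5813 / 126.05 = 0.004612
n = 0.03228 / 0.004612 = 7.00 ≈ 7 → Na2SO3·7H2O

Na2SO3·7H2O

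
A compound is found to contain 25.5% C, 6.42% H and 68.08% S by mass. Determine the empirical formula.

CH3S

Assume 100 g: 25.5 g C, 6.42 g H, 68.08 g S.
n(C) = 25.5/12.01 = 2.123, n(H) = 6.42/1.008 = 6.369, n(S) = 68.08/32.07 = 2.123
Smallest is S at 2.123 mol; normalising gives C 1.000, H 3.000, S 1.000
≈ 1:3:1 → CH3S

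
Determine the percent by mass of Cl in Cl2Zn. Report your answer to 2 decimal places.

52.03%

Molar mass = 2(35.45) + 1(65.38) = 136.280 g/mol
Mass of Cl per mole = 2 × 35.45 = 70.900 g
% Cl = 70.900 / 136.280 × 100 = 52.03%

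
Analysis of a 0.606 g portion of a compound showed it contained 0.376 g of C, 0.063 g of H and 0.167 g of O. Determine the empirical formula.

C: 0.376 g ÷ 12.01 g/mol = 0.03131 mol
H: 0.063 g ÷ 1.008 g/mol = 0.0625 mol
O: 0.167 g ÷ 16.00 g/mol = 0.01044 mol
Divide by the smallest (0.01044 mol O): C 2.999, H 5.988, O 1.000
≈ 3:6:1 → C3H6O

C3H6O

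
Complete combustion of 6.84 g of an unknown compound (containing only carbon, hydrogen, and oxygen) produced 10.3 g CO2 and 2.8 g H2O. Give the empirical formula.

C3H4O3

mol C = 10.3 / 44.01 = 0.2340; mass C = 0.2340 × 12.01 = 2.811 g
mol H = 2 × (2.8 / 18.02) = 0.3108; mass H = 0.3108 × 1.008 = 0.3133 g
mass O = 6.84 − (3.124) = 3.716 g → mol O = 0.2322
Ratios (÷ 0.2322): C 1.008, H 1.338, O 1.000
Multiply by 3: C 3.02, H 4.01, O 3.00 → C3H4O3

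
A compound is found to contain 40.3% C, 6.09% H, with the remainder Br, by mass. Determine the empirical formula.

C5H9Br

Assume 100 g: 40.3 g C, 6.09 g H, 53.61 g Br.
n(C) = 40.3/12.01 = 3.356, n(H) = 6.09/1.008 = 6.042, n(Br) = 53.61/79.90 = 0.671
Ratios (÷ 0.671): C 5.001, H 9.004, Br 1.000
≈ 5:9:1 → C5H9Br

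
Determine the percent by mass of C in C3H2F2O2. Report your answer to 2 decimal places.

Molar mass = 3(12.01) + 2(1.008) + 2(19.00) + 2(16.00) = 108.046 g/mol
Mass of C per mole = 3 × 12.01 = 36.030 g
% C = 36.030 / 108.046 × 100 = 33.35%

33.35%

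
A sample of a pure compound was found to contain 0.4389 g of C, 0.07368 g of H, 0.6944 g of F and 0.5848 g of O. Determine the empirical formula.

CH2FO

n(C) = 0.4389/12.01 = 0.03654, n(H) = 0.07368/1.008 = 0.0731, n(F) = 0.6944/19.00 = 0.03655, n(O) = 0.5848/16.00 = 0.03655
Smallest is C at 0.03654 mol; normalising gives C 1.000, H 2.000, F 1.000, O 1.000
→ CH2FO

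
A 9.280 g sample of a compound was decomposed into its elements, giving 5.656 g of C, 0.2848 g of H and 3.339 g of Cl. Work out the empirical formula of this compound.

Moles — C: 5.656 / 12.01 = 0.4709 mol; H: 0.2848 / 1.008 = 0.2825 mol; Cl: 3.339 / 35.45 = 0.09419 mol
Ratios (÷ 0.09419): C 5.000, H 3.000, Cl 1.000
≈ 5:3:1 → C5H3Cl

C5H3Cl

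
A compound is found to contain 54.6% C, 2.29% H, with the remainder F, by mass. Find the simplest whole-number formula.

Assume 100 g: 54.6 g C, 2.29 g H, 43.11 g F.
C: 54.6 g ÷ 12.01 g/mol = 4.546 mol
H: 2.29 g ÷ 1.008 g/mol = 2.272 mol
F: 43.11 g ÷ 19.00 g/mol = 2.269 mol
Divide by the smallest (2.269 mol F): C 2.004, H 1.001, F 1.000
→ C2HF

C2HF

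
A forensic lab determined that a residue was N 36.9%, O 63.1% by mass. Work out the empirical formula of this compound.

Assume 100 g: 36.9 g N, 63.1 g O.
N: 36.9 g ÷ 14.01 g/mol = 2.634 mol
O: 63.1 g ÷ 16.00 g/mol = 3.944 mol
Ratios (÷ 2.634): N 1.000, O 1.497
×2: N 2.00, O 2.99 → N2O3

N2O3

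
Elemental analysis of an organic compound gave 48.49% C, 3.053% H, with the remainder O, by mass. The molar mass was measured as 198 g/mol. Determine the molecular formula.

Assume 100 g: 48.49 g C, 3.053 g H, 48.457 g O.
Moles — C: 48.49 / 12.01 = 4.037 mol; H: 3.053 / 1.008 = 3.029 mol; O: 48.457 / 16.00 = 3.029 mol
Ratios (÷ 3.029): C 1.333, H 1.000, O 1.000
Scaling by 3: C 4.00, H 3.00, O 3.00 → C4H3O3
Empirical-formula mass = 99.06 g/mol
n = 198 / 99.06 = 2.00 ≈ 2
Molecular formula = (C4H3O3)×2 = C8H6O6

C8H6O6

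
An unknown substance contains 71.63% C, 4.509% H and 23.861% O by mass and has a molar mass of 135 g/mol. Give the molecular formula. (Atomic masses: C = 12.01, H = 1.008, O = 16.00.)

Assume 100 g: 71.63 g C, 4.509 g H, 23.861 g O.
C: 71.63 g ÷ 12.01 g/mol = 5.964 mol
H: 4.509 g ÷ 1.008 g/mol = 4.473 mol
O: 23.861 g ÷ 16.00 g/mol = 1.491 mol
Divide by the smallest (1.491 mol O): C 3.999, H 3.000, O 1.000
≈ 4:3:1 → C4H3O
Empirical-formula mass = 67.06 g/mol
n = 135 / 67.06 = 2.01 ≈ 2
Molecular formula = (C4H3O)×2 = C8H6O2

C8H6O2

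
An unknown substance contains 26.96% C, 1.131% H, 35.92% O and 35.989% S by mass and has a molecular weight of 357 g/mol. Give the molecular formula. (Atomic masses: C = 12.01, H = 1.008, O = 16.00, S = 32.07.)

C8H4O8S4

Assume 100 g: 26.96 g C, 1.131 g H, 35.92 g O, 35.989 g S.
Moles — C: 26.96 / 12.01 = 2.245 mol; H: 1.131 / 1.008 = 1.122 mol; O: 35.92 / 16.00 = 2.245 mol; S: 35.989 / 32.07 = 1.122 mol
Smallest is H at 1.122 mol; normalising gives C 2.001, H 1.000, O 2.001, S 1.000
≈ 2:1:2:1 → C2HO2S
Empirical-formula mass = 89.10 g/mol
n = 357 / 89.10 = 4.01 ≈ 4
Molecular formula = (C2HO2S)×4 = C8H4O8S4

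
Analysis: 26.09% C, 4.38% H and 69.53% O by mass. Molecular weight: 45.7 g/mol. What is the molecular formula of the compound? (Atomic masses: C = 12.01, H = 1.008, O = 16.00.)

Assume 100 g: 26.09 g C, 4.38 g H, 69.53 g O.
C: 26.09 g ÷ 12.01 g/mol = 2.172 mol
H: 4.38 g ÷ 1.008 g/mol = 4.345 mol
O: 69.53 g ÷ 16.00 g/mol = 4.346 mol
Divide by the smallest (2.172 mol C): C 1.000, H 2.000, O 2.000
≈ 1:2:2 → CH2O2
Empirical-formula mass = 46.03 g/mol
n = 45.7 / 46.03 = 0.99 ≈ 1
Molecular formula = empirical formula = CH2O2

CH2O2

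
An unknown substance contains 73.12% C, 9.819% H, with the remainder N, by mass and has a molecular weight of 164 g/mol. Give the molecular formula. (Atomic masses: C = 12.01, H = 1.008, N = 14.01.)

C10H16N2

Assume 100 g: 73.12 g C, 9.819 g H, 17.061 g N.
n(C) = 73.12/12.01 = 6.088, n(H) = 9.819/1.008 = 9.741, n(N) = 17.061/14.01 = 1.218
Smallest is N at 1.218 mol; normalising gives C 5.000, H 7.999, N 1.000
≈ 5:8:1 → C5H8N
Empirical-formula mass = 82.12 g/mol
n = 164 / 82.12 = 2.00 ≈ 2
Molecular formula = (C5H8N)×2 = C10H16N2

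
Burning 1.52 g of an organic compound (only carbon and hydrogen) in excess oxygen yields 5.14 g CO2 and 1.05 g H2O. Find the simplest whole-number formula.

mol C = 5.14 / 44.01 = 0.1168; mass C = 0.1168 × 12.01 = 1.403 g
mol H = 2 × (1.05 / 18.02) = 0.1165; mass H = 0.1165 × 1.008 = 0.1175 g
Divide by the smallest (0.1165 mol H): C 1.002, H 1.000
→ CH

CH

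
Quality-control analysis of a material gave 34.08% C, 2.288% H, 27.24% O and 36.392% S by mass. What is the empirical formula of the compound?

Assume 100 g: 34.08 g C, 2.288 g H, 27.24 g O, 36.392 g S.
n(C) = 34.08/12.01 = 2.838, n(H) = 2.288/1.008 = 2.27, n(O) = 27.24/16.00 = 1.702, n(S) = 36.392/32.07 = 1.135
Divide by the smallest (1.135 mol S): C 2.501, H 2.000, O 1.500, S 1.000
Multiply by 2: C 5.00, H 4.00, O 3.00, S 2.00 → C5H4O3S2

C5H4O3S2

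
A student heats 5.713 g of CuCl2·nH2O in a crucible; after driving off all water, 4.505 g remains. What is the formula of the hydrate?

CuCl2·2H2O

Mass of water lost = 5.713 − 4.505 = 1.208 g → 1.208 / 18.02 = 0.06704 mol H2O
Molar mass of CuCl2 = 134.45 g/mol → mol CuCl2 = 4.505 / 134.45 = 0.03351
n = 0.06704 / 0.03351 = 2.00 ≈ 2 → CuCl2·2H2O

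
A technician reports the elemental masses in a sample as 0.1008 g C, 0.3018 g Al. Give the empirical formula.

Moles — C: 0.1008 / 12.01 = 0.008393 mol; Al: 0.3018 / 26.98 = 0.01119 mol
Divide by the smallest (0.008393 mol C): C 1.000, Al 1.333
×3: C 3.00, Al 4.00 → C3Al4

C3Al4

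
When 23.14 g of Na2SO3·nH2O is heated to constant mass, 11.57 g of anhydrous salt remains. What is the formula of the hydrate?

Mass of water lost = 23.14 − 11.57 = 11.57 g → 11.57 / 18.02 = 0.6421 mol H2O
Molar mass of Na2SO3 = 126.05 g/mol → mol Na2SO3 = 11.57 / 126.05 = 0.09179
n = 0.6421 / 0.09179 = 7.00 ≈ 7 → Na2SO3·7H2O

Na2SO3·7H2O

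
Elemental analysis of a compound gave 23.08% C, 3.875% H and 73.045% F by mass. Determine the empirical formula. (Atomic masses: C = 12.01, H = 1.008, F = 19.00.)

Assume 100 g: 23.08 g C, 3.875 g H, 73.045 g F.
n(C) = 23.08/12.01 = 1.922, n(H) = 3.875/1.008 = 3.844, n(F) = 73.045/19.00 = 3.844
Smallest is C at 1.922 mol; normalising gives C 1.000, H 2.000, F 2.001
≈ 1:2:2 → CH2F2

CH2F2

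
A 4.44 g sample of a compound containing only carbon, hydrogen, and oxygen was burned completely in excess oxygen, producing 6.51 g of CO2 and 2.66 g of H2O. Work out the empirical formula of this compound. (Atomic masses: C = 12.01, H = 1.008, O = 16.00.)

mol C = 6.51 / 44.01 = 0.1479; mass C = 0.1479 × 12.01 = 1.777 g
mol H = 2 × (2.66 / 18.02) = 0.2952; mass H = 0.2952 × 1.008 = 0.2976 g
mass O = 4.44 − (2.074) = 2.366 g → mol O = 0.1479
Ratios (÷ 0.1479): C 1.000, H 1.997, O 1.000
≈ 1:2:1 → CH2O

CH2O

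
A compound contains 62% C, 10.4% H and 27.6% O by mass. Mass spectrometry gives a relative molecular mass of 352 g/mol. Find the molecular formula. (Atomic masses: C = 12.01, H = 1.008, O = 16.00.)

Assume 100 g: 62 g C, 10.4 g H, 27.6 g O.
n(C) = 62/12.01 = 5.162, n(H) = 10.4/1.008 = 10.32, n(O) = 27.6/16.00 = 1.725
Ratios (÷ 1.725): C 2.993, H 5.981, O 1.000
Ratio ≈ 3:6:1, so the empirical formula is C3H6O
Empirical-formula mass = 58.08 g/mol
n = 352 / 58.08 = 6.06 ≈ 6
Molecular formula = (C3H6O)×6 = C18H36O6

C18H36O6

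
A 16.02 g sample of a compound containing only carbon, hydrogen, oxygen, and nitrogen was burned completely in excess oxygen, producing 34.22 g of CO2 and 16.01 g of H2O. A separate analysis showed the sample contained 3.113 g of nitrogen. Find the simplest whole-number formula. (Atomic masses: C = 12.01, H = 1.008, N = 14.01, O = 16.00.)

mol C = 34.22 / 44.01 = 0.7776; mass C = 0.7776 × 12.01 = 9.338 g
mol H = 2 × (16.01 / 18.02) = 1.777; mass H = 1.777 × 1.008 = 1.791 g
mol N = 3.113 / 14.01 = 0.2222
mass O = 16.02 − (14.24) = 1.777 g → mol O = 0.1111
Divide by the smallest (0.1111 mol O): C 6.999, H 15.995, N 2.000, O 1.000
Ratio ≈ 7:16:2:1, so the empirical formula is C7H16N2O

C7H16N2O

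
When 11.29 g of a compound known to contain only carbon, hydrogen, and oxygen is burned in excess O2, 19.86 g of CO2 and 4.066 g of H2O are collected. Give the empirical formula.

C4H4O3

mol C = 19.86 / 44.01 = 0.4513; mass C = 0.4513 × 12.01 = 5.420 g
mol H = 2 × (4.066 / 18.02) = 0.4513; mass H = 0.4513 × 1.008 = 0.4549 g
mass O = 11.29 − (5.875) = 5.415 g → mol O = 0.3385
Smallest is O at 0.3385 mol; normalising gives C 1.333, H 1.333, O 1.000
×3: C 4.00, H 4.00, O 3.00 → C4H4O3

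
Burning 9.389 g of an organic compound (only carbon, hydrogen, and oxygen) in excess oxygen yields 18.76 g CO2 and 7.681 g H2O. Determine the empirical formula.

C2H4O

mol C = 18.76 / 44.01 = 0.4263; mass C = 0.4263 × 12.01 = 5.119 g
mol H = 2 × (7.681 / 18.02) = 0.8525; mass H = 0.8525 × 1.008 = 0.8593 g
mass O = 9.389 − (5.979) = 3.410 g → mol O = 0.2131
Smallest is O at 0.2131 mol; normalising gives C 2.000, H 4.000, O 1.000
→ C2H4O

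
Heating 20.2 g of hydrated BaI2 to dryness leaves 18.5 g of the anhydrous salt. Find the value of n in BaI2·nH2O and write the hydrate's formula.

Mass of water lost = 20.2 − 18.5 = 1.7 g → 1.7 / 18.02 = 0.09434 mol H2O
Molar mass of BaI2 = 391.13 g/mol → mol BaI2 = 18.5 / 391.13 = 0.0473
n = 0.09434 / 0.0473 = 1.99 ≈ 2 → BaI2·2H2O

BaI2·2H2O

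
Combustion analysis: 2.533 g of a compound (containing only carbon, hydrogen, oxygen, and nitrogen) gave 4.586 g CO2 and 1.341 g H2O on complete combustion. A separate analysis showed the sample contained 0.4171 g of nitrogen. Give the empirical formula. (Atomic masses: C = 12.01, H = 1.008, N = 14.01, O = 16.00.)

mol C = 4.586 / 44.01 = 0.1042; mass C = 0.1042 × 12.01 = 1.251 g
mol H = 2 × (1.341 / 18.02) = 0.1488; mass H = 0.1488 × 1.008 = 0.1500 g
mol N = 0.4171 / 14.01 = 0.02977
mass O = 2.533 − (1.819) = 0.7144 g → mol O = 0.04465
Divide by the smallest (0.02977 mol N): C 3.500, H 4.999, N 1.000, O 1.500
×2: C 7.00, H 10.00, N 2.00, O 3.00 → C7H10N2O3

C7H10N2O3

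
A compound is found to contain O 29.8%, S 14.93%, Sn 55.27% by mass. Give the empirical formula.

Assume 100 g: 29.8 g O, 14.93 g S, 55.27 g Sn.
O: 29.8 g ÷ 16.00 g/mol = 1.863 mol
S: 14.93 g ÷ 32.07 g/mol = 0.4655 mol
Sn: 55.27 g ÷ 118.71 g/mol = 0.4656 mol
Smallest is S at 0.4655 mol; normalising gives O 4.001, S 1.000, Sn 1.000
≈ 4:1:1 → O4SSn

O4SSn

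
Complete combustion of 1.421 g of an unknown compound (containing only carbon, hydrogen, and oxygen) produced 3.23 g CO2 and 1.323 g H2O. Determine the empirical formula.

mol C = 3.23 / 44.01 = 0.07339; mass C = 0.07339 × 12.01 = 0.8814 g
mol H = 2 × (1.323 / 18.02) = 0.1468; mass H = 0.1468 × 1.008 = 0.1480 g
mass O = 1.421 − (1.029) = 0.3915 g → mol O = 0.02447
Smallest is O at 0.02447 mol; normalising gives C 2.999, H 6.000, O 1.000
≈ 3:6:1 → C3H6O

C3H6O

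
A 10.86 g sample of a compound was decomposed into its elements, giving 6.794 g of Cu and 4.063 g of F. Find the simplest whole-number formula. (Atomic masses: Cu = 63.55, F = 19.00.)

Moles — Cu: 6.794 / 63.55 = 0.1069 mol; F: 4.063 / 19.00 = 0.2138 mol
Smallest is Cu at 0.1069 mol; normalising gives Cu 1.000, F 2.000
Ratio ≈ 1:2, so the empirical formula is CuF2

CuF2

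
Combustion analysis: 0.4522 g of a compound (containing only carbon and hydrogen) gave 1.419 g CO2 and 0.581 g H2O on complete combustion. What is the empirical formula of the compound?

CH2

mol C = 1.419 / 44.01 = 0.03224; mass C = 0.03224 × 12.01 = 0.3872 g
mol H = 2 × (0.581 / 18.02) = 0.06448; mass H = 0.06448 × 1.008 = 0.06500 g
Ratios (÷ 0.03224): C 1.000, H 2.000
≈ 1:2 → CH2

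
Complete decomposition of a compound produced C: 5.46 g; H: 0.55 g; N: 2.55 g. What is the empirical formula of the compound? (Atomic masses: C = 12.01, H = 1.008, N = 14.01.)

C: 5.46 g ÷ 12.01 g/mol = 0.4546 mol
H: 0.55 g ÷ 1.008 g/mol = 0.5456 mol
N: 2.55 g ÷ 14.01 g/mol = 0.182 mol
Divide by the smallest (0.182 mol N): C 2.498, H 2.998, N 1.000
Scaling by 2: C 5.00, H 6.00, N 2.00 → C5H6N2

C5H6N2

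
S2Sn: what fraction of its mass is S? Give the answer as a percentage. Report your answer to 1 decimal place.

35.1%

Molar mass = 2(32.07) + 1(118.71) = 182.850 g/mol
Mass of S per mole = 2 × 32.07 = 64.140 g
% S = 64.140 / 182.850 × 100 = 35.1%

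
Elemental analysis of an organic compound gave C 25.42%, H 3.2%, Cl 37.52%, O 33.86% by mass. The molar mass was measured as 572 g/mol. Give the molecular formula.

C12H18Cl6O12

Assume 100 g: 25.42 g C, 3.2 g H, 37.52 g Cl, 33.86 g O.
Moles — C: 25.42 / 12.01 = 2.117 mol; H: 3.2 / 1.008 = 3.175 mol; Cl: 37.52 / 35.45 = 1.058 mol; O: 33.86 / 16.00 = 2.116 mol
Divide by the smallest (1.058 mol Cl): C 2.000, H 2.999, Cl 1.000, O 1.999
≈ 2:3:1:2 → C2H3ClO2
Empirical-formula mass = 94.49 g/mol
n = 572 / 94.49 = 6.05 ≈ 6
Molecular formula = (C2H3ClO2)×6 = C12H18Cl6O12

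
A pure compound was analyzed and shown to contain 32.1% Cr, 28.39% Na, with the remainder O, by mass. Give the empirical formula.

CrNa2O4

Assume 100 g: 32.1 g Cr, 28.39 g Na, 39.51 g O.
n(Cr) = 32.1/52.00 = 0.6173, n(Na) = 28.39/22.99 = 1.235, n(O) = 39.51/16.00 = 2.469
Divide by the smallest (0.6173 mol Cr): Cr 1.000, Na 2.000, O 4.000
≈ 1:2:4 → CrNa2O4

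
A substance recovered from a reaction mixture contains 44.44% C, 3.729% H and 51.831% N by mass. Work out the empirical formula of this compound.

CHN

Assume 100 g: 44.44 g C, 3.729 g H, 51.831 g N.
Moles — C: 44.44 / 12.01 = 3.7 mol; H: 3.729 / 1.008 = 3.699 mol; N: 51.831 / 14.01 = 3.7 mol
Divide by the smallest (3.699 mol H): C 1.000, H 1.000, N 1.000
≈ 1:1:1 → CHN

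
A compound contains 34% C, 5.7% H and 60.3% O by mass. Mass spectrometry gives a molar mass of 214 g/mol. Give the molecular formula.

C6H12O8

Assume 100 g: 34 g C, 5.7 g H, 60.3 g O.
n(C) = 34/12.01 = 2.831, n(H) = 5.7/1.008 = 5.655, n(O) = 60.3/16.00 = 3.769
Divide by the smallest (2.831 mol C): C 1.000, H 1.997, O 1.331
Multiply by 3: C 3.00, H 5.99, O 3.99 → C3H6O4
Empirical-formula mass = 106.08 g/mol
n = 214 / 106.08 = 2.02 ≈ 2
Molecular formula = (C3H6O4)×2 = C6H12O8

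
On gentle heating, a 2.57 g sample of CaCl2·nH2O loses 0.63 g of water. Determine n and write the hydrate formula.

CaCl2·2H2O

Mass of anhydrous CaCl2 = 2.57 − 0.63 = 1.94 g
mol H2O = 0.63 / 18.02 = 0.03496
Molar mass of CaCl2 = 110.98 g/mol → mol CaCl2 = 1.94 / 110.98 = 0.01748
n = 0.03496 / 0.01748 = 2.00 ≈ 2 → CaCl2·2H2O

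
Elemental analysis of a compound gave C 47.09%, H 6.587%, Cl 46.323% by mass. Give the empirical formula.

C3H5Cl

Assume 100 g: 47.09 g C, 6.587 g H, 46.323 g Cl.
n(C) = 47.09/12.01 = 3.921, n(H) = 6.587/1.008 = 6.535, n(Cl) = 46.323/35.45 = 1.307
Divide by the smallest (1.307 mol Cl): C 3.001, H 5.001, Cl 1.000
→ C3H5Cl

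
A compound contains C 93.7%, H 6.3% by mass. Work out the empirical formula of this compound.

Assume 100 g: 93.7 g C, 6.3 g H.
C: 93.7 g ÷ 12.01 g/mol = 7.802 mol
H: 6.3 g ÷ 1.008 g/mol = 6.25 mol
Divide by the smallest (6.25 mol H): C 1.248, H 1.000
Multiply by 4: C 4.99, H 4.00 → C5H4

C5H4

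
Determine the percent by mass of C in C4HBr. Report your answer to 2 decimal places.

Molar mass = 4(12.01) + 1(1.008) + 1(79.90) = 128.948 g/mol
Mass of C per mole = 4 × 12.01 = 48.040 g
% C = 48.040 / 128.948 × 100 = 37.26%

37.26%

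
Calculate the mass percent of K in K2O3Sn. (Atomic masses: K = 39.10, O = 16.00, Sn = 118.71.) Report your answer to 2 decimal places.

31.93%

Molar mass = 2(39.10) + 3(16.00) + 1(118.71) = 244.910 g/mol
Mass of K per mole = 2 × 39.10 = 78.200 g
% K = 78.200 / 244.910 × 100 = 31.93%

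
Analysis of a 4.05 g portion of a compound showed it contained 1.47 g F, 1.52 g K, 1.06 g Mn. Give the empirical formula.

n(F) = 1.47/19.00 = 0.07737, n(K) = 1.52/39.10 = 0.03887, n(Mn) = 1.06/54.94 = 0.01929
Ratios (÷ 0.01929): F 4.010, K 2.015, Mn 1.000
→ F4K2Mn

F4K2Mn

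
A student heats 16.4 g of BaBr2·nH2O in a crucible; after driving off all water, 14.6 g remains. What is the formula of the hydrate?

BaBr2·2H2O

Mass of water lost = 16.4 − 14.6 = 1.8 g → 1.8 / 18.02 = 0.09989 mol H2O
Molar mass of BaBr2 = 297.13 g/mol → mol BaBr2 = 14.6 / 297.13 = 0.04914
n = 0.09989 / 0.04914 = 2.03 ≈ 2 → BaBr2·2H2O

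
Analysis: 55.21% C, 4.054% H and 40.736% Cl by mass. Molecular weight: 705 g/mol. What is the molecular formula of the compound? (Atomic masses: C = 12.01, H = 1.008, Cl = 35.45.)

Assume 100 g: 55.21 g C, 4.054 g H, 40.736 g Cl.
C: 55.21 g ÷ 12.01 g/mol = 4.597 mol
H: 4.054 g ÷ 1.008 g/mol = 4.022 mol
Cl: 40.736 g ÷ 35.45 g/mol = 1.149 mol
Smallest is Cl at 1.149 mol; normalising gives C 4.000, H 3.500, Cl 1.000
Multiply by 2: C 8.00, H 7.00, Cl 2.00 → C8H7Cl2
Empirical-formula mass = 174.04 g/mol
n = 705 / 174.04 = 4.05 ≈ 4
Molecular formula = (C8H7Cl2)×4 = C32H28Cl8

C32H28Cl8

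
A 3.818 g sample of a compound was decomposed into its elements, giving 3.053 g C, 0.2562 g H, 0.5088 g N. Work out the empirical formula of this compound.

n(C) = 3.053/12.01 = 0.2542, n(H) = 0.2562/1.008 = 0.2542, n(N) = 0.5088/14.01 = 0.03632
Ratios (÷ 0.03632): C 7.000, H 6.999, N 1.000
→ C7H7N

C7H7N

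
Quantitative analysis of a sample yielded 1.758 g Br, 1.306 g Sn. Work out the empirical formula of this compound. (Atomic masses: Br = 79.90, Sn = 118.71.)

n(Br) = 1.758/79.90 = 0.022, n(Sn) = 1.306/118.71 = 0.011
Smallest is Sn at 0.011 mol; normalising gives Br 2.000, Sn 1.000
→ Br2Sn

Br2Sn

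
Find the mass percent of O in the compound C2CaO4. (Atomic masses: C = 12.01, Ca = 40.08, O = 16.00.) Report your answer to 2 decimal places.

49.96%

Molar mass = 2(12.01) + 1(40.08) + 4(16.00) = 128.100 g/mol
Mass of O per mole = 4 × 16.00 = 64.000 g
% O = 64.000 / 128.100 × 100 = 49.96%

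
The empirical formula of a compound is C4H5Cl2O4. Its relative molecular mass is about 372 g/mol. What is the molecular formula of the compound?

C8H10Cl4O8

Empirical-formula mass = 187.98 g/mol
n = 372 / 187.98 = 1.98 ≈ 2
Molecular formula = (C4H5Cl2O4)2 = C8H10Cl4O8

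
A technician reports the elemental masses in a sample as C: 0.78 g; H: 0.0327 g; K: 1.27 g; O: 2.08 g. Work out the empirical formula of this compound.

C2HKO4

Moles — C: 0.78 / 12.01 = 0.06495 mol; H: 0.0327 / 1.008 = 0.03244 mol; K: 1.27 / 39.10 = 0.03248 mol; O: 2.08 / 16.00 = 0.13 mol
Ratios (÷ 0.03244): C 2.002, H 1.000, K 1.001, O 4.007
Ratio ≈ 2:1:1:4, so the empirical formula is C2HKO4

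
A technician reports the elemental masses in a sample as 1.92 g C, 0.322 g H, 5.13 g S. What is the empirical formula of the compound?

CH2S

Moles — C: 1.92 / 12.01 = 0.1599 mol; H: 0.322 / 1.008 = 0.3194 mol; S: 5.13 / 32.07 = 0.16 mol
Divide by the smallest (0.1599 mol C): C 1.000, H 1.998, S 1.001
→ CH2S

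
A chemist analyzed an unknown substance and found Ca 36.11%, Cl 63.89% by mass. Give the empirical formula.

Assume 100 g: 36.11 g Ca, 63.89 g Cl.
Moles — Ca: 36.11 / 40.08 = 0.9009 mol; Cl: 63.89 / 35.45 = 1.802 mol
Smallest is Ca at 0.9009 mol; normalising gives Ca 1.000, Cl 2.000
→ CaCl2

CaCl2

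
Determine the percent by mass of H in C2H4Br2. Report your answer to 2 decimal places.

Molar mass = 2(12.01) + 4(1.008) + 2(79.90) = 187.852 g/mol
Mass of H per mole = 4 × 1.008 = 4.032 g
% H = 4.032 / 187.852 × 100 = 2.15%

2.15%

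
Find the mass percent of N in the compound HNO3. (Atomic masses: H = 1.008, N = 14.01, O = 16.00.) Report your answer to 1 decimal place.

22.2%

Molar mass = 1(1.008) + 1(14.01) + 3(16.00) = 63.018 g/mol
Mass of N per mole = 1 × 14.01 = 14.010 g
% N = 14.010 / 63.018 × 100 = 22.2%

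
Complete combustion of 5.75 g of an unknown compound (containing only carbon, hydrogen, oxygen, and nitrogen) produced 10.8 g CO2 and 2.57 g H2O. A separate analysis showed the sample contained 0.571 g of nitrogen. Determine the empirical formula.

mol C = 10.8 / 44.01 = 0.2454; mass C = 0.2454 × 12.01 = 2.947 g
mol H = 2 × (2.57 / 18.02) = 0.2852; mass H = 0.2852 × 1.008 = 0.2875 g
mol N = 0.571 / 14.01 = 0.04076
mass O = 5.75 − (3.806) = 1.944 g → mol O = 0.1215
Smallest is N at 0.04076 mol; normalising gives C 6.021, H 6.999, N 1.000, O 2.981
→ C6H7NO3

C6H7NO3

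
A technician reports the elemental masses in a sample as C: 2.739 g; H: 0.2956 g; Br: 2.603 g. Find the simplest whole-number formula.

C: 2.739 g ÷ 12.01 g/mol = 0.2281 mol
H: 0.2956 g ÷ 1.008 g/mol = 0.2933 mol
Br: 2.603 g ÷ 79.90 g/mol = 0.03258 mol
Divide by the smallest (0.03258 mol Br): C 7.000, H 9.002, Br 1.000
Ratio ≈ 7:9:1, so the empirical formula is C7H9Br

C7H9Br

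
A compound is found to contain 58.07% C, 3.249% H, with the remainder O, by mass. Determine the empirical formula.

Assume 100 g: 58.07 g C, 3.249 g H, 38.681 g O.
Moles — C: 58.07 / 12.01 = 4.835 mol; H: 3.249 / 1.008 = 3.223 mol; O: 38.681 / 16.00 = 2.418 mol
Divide by the smallest (2.418 mol O): C 2.000, H 1.333, O 1.000
×3: C 6.00, H 4.00, O 3.00 → C6H4O3

C6H4O3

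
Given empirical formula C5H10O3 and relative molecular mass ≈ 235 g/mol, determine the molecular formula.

Empirical-formula mass = 118.13 g/mol
n = 235 / 118.13 = 1.99 ≈ 2
Molecular formula = (C5H10O3)2 = C10H20O6

C10H20O6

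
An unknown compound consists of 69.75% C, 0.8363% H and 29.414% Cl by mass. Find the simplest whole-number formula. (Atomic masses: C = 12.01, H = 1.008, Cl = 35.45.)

Assume 100 g: 69.75 g C, 0.8363 g H, 29.414 g Cl.
n(C) = 69.75/12.01 = 5.808, n(H) = 0.8363/1.008 = 0.8297, n(Cl) = 29.414/35.45 = 0.8297
Smallest is H at 0.8297 mol; normalising gives C 7.000, H 1.000, Cl 1.000
≈ 7:1:1 → C7HCl

C7HCl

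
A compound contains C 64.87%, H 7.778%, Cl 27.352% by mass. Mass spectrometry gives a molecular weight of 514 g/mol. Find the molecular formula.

C28H40Cl4

Assume 100 g: 64.87 g C, 7.778 g H, 27.352 g Cl.
C: 64.87 g ÷ 12.01 g/mol = 5.401 mol
H: 7.778 g ÷ 1.008 g/mol = 7.716 mol
Cl: 27.352 g ÷ 35.45 g/mol = 0.7716 mol
Divide by the smallest (0.7716 mol Cl): C 7.000, H 10.001, Cl 1.000
→ C7H10Cl
Empirical-formula mass = 129.60 g/mol
n = 514 / 129.60 = 3.97 ≈ 4
Molecular formula = (C7H10Cl)×4 = C28H40Cl4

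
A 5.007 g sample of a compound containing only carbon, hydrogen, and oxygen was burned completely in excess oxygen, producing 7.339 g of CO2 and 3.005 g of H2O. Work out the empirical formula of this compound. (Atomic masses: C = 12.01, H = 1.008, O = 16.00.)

CH2O

mol C = 7.339 / 44.01 = 0.1668; mass C = 0.1668 × 12.01 = 2.003 g
mol H = 2 × (3.005 / 18.02) = 0.3335; mass H = 0.3335 × 1.008 = 0.3362 g
mass O = 5.007 − (2.339) = 2.668 g → mol O = 0.1668
Smallest is O at 0.1668 mol; normalising gives C 1.000, H 2.000, O 1.000
≈ 1:2:1 → CH2O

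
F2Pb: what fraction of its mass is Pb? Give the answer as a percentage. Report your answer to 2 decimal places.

84.50%

Molar mass = 2(19.00) + 1(207.2) = 245.200 g/mol
Mass of Pb per mole = 1 × 207.2 = 207.200 g
% Pb = 207.200 / 245.200 × 100 = 84.50%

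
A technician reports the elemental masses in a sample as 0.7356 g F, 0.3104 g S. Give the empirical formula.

F: 0.7356 g ÷ 19.00 g/mol = 0.03872 mol
S: 0.3104 g ÷ 32.07 g/mol = 0.009679 mol
Smallest is S at 0.009679 mol; normalising gives F 4.000, S 1.000
≈ 4:1 → F4S

F4S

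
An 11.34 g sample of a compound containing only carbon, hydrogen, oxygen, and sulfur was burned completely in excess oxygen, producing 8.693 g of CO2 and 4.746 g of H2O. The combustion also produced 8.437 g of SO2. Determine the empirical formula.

mol C = 8.693 / 44.01 = 0.1975; mass C = 0.1975 × 12.01 = 2.372 g
mol H = 2 × (4.746 / 18.02) = 0.5267; mass H = 0.5267 × 1.008 = 0.5310 g
mol S = 8.437 / 64.07 = 0.1317; mass S = 4.223 g
mass O = 11.34 − (7.126) = 4.214 g → mol O = 0.2634
Smallest is S at 0.1317 mol; normalising gives C 1.500, H 4.000, O 2.000, S 1.000
×2: C 3.00, H 8.00, O 4.00, S 2.00 → C3H8O4S2

C3H8O4S2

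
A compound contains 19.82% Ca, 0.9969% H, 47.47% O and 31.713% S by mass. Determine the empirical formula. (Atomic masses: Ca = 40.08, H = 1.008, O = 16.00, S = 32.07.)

CaH2O6S2

Assume 100 g: 19.82 g Ca, 0.9969 g H, 47.47 g O, 31.713 g S.
Moles — Ca: 19.82 / 40.08 = 0.4945 mol; H: 0.9969 / 1.008 = 0.989 mol; O: 47.47 / 16.00 = 2.967 mol; S: 31.713 / 32.07 = 0.9889 mol
Divide by the smallest (0.4945 mol Ca): Ca 1.000, H 2.000, O 6.000, S 2.000
≈ 1:2:6:2 → CaH2O6S2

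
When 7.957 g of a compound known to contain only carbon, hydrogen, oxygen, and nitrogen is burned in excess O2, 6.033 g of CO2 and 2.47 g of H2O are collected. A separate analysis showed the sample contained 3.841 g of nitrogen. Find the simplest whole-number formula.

mol C = 6.033 / 44.01 = 0.1371; mass C = 0.1371 × 12.01 = 1.646 g
mol H = 2 × (2.47 / 18.02) = 0.2741; mass H = 0.2741 × 1.008 = 0.2763 g
mol N = 3.841 / 14.01 = 0.2742
mass O = 7.957 − (5.764) = 2.193 g → mol O = 0.1371
Divide by the smallest (0.1371 mol O): C 1.000, H 2.000, N 2.000, O 1.000
→ CH2N2O

CH2N2O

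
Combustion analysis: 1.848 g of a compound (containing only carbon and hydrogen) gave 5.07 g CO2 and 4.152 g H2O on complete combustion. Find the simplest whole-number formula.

mol C = 5.07 / 44.01 = 0.1152; mass C = 0.1152 × 12.01 = 1.384 g
mol H = 2 × (4.152 / 18.02) = 0.4608; mass H = 0.4608 × 1.008 = 0.4645 g
Smallest is C at 0.1152 mol; normalising gives C 1.000, H 4.000
→ CH4

CH4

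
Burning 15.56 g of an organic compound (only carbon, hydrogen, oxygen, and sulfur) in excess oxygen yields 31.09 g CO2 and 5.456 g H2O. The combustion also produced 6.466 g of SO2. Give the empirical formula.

C7H6O2S

mol C = 31.09 / 44.01 = 0.7064; mass C = 0.7064 × 12.01 = 8.484 g
mol H = 2 × (5.456 / 18.02) = 0.6055; mass H = 0.6055 × 1.008 = 0.6104 g
mol S = 6.466 / 64.07 = 0.1009; mass S = 3.237 g
mass O = 15.56 − (12.33) = 3.229 g → mol O = 0.2018
Divide by the smallest (0.1009 mol S): C 7.000, H 6.000, O 2.000, S 1.000
Ratio ≈ 7:6:2:1, so the empirical formula is C7H6O2S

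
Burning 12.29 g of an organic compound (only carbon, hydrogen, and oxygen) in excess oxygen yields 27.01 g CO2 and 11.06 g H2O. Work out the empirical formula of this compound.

mol C = 27.01 / 44.01 = 0.6137; mass C = 0.6137 × 12.01 = 7.371 g
mol H = 2 × (11.06 / 18.02) = 1.228; mass H = 1.228 × 1.008 = 1.237 g
mass O = 12.29 − (8.608) = 3.682 g → mol O = 0.2301
Ratios (÷ 0.2301): C 2.667, H 5.334, O 1.000
Scaling by 3: C 8.00, H 16.00, O 3.00 → C8H16O3

C8H16O3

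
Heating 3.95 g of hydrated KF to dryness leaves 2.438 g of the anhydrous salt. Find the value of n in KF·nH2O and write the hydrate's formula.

Mass of water lost = 3.95 − 2.438 = 1.512 g → 1.512 / 18.02 = 0.08391 mol H2O
Molar mass of KF = 58.10 g/mol → mol KF = 2.438 / 58.10 = 0.04196
n = 0.08391 / 0.04196 = 2.00 ≈ 2 → KF·2H2O

KF·2H2O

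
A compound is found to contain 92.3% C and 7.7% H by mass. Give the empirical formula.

Assume 100 g: 92.3 g C, 7.7 g H.
C: 92.3 g ÷ 12.01 g/mol = 7.685 mol
H: 7.7 g ÷ 1.008 g/mol = 7.639 mol
Divide by the smallest (7.639 mol H): C 1.006, H 1.000
→ CH

CH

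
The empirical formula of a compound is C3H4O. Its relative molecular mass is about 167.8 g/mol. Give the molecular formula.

Empirical-formula mass = 56.06 g/mol
n = 167.8 / 56.06 = 2.99 ≈ 3
Molecular formula = (C3H4O)3 = C9H12O3

C9H12O3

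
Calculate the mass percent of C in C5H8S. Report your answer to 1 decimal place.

Molar mass = 5(12.01) + 8(1.008) + 1(32.07) = 100.184 g/mol
Mass of C per mole = 5 × 12.01 = 60.050 g
% C = 60.050 / 100.184 × 100 = 59.9%

59.9%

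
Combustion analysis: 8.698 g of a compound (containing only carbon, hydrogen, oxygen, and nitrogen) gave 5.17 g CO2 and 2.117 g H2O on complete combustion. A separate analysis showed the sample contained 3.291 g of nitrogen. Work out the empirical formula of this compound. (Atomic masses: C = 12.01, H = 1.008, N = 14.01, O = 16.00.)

CH2N2O2

mol C = 5.17 / 44.01 = 0.1175; mass C = 0.1175 × 12.01 = 1.411 g
mol H = 2 × (2.117 / 18.02) = 0.2350; mass H = 0.2350 × 1.008 = 0.2368 g
mol N = 3.291 / 14.01 = 0.2349
mass O = 8.698 − (4.939) = 3.759 g → mol O = 0.2350
Divide by the smallest (0.1175 mol C): C 1.000, H 2.000, N 2.000, O 2.000
Ratio ≈ 1:2:2:2, so the empirical formula is CH2N2O2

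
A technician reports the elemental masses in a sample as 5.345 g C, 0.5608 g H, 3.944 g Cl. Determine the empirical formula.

Moles — C: 5.345 / 12.01 = 0.445 mol; H: 0.5608 / 1.008 = 0.5563 mol; Cl: 3.944 / 35.45 = 0.1113 mol
Ratios (÷ 0.1113): C 4.000, H 5.001, Cl 1.000
→ C4H5Cl

C4H5Cl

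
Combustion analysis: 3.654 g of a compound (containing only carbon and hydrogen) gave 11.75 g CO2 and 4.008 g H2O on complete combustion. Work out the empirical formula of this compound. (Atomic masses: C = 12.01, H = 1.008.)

C3H5

mol C = 11.75 / 44.01 = 0.2670; mass C = 0.2670 × 12.01 = 3.206 g
mol H = 2 × (4.008 / 18.02) = 0.4448; mass H = 0.4448 × 1.008 = 0.4484 g
Ratios (÷ 0.267): C 1.000, H 1.666
×3: C 3.00, H 5.00 → C3H5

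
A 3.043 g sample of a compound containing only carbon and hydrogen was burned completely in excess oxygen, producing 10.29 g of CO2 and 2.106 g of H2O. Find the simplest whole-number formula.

mol C = 10.29 / 44.01 = 0.2338; mass C = 0.2338 × 12.01 = 2.808 g
mol H = 2 × (2.106 / 18.02) = 0.2337; mass H = 0.2337 × 1.008 = 0.2356 g
Ratios (÷ 0.2337): C 1.000, H 1.000
≈ 1:1 → CH

CH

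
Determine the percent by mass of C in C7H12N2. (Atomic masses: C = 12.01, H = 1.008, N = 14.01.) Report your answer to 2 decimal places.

Molar mass = 7(12.01) + 12(1.008) + 2(14.01) = 124.186 g/mol
Mass of C per mole = 7 × 12.01 = 84.070 g
% C = 84.070 / 124.186 × 100 = 67.70%

67.70%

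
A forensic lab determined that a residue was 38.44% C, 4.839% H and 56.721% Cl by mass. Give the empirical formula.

C2H3Cl

Assume 100 g: 38.44 g C, 4.839 g H, 56.721 g Cl.
Moles — C: 38.44 / 12.01 = 3.201 mol; H: 4.839 / 1.008 = 4.801 mol; Cl: 56.721 / 35.45 = 1.6 mol
Divide by the smallest (1.6 mol Cl): C 2.000, H 3.000, Cl 1.000
≈ 2:3:1 → C2H3Cl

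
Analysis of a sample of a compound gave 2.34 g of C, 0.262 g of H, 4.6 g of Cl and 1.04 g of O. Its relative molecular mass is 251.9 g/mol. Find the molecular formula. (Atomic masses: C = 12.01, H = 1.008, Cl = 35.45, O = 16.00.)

C6H8Cl4O2

C: 2.34 g ÷ 12.01 g/mol = 0.1948 mol
H: 0.262 g ÷ 1.008 g/mol = 0.2599 mol
Cl: 4.6 g ÷ 35.45 g/mol = 0.1298 mol
O: 1.04 g ÷ 16.00 g/mol = 0.065 mol
Divide by the smallest (0.065 mol O): C 2.998, H 3.999, Cl 1.996, O 1.000
Ratio ≈ 3:4:2:1, so the empirical formula is C3H4Cl2O
Empirical-formula mass = 126.96 g/mol
n = 251.9 / 126.96 = 1.98 ≈ 2
Molecular formula = (C3H4Cl2O)×2 = C6H8Cl4O2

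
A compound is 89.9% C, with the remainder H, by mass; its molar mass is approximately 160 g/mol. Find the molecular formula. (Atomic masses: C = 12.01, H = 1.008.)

Assume 100 g: 89.9 g C, 10.1 g H.
Moles — C: 89.9 / 12.01 = 7.485 mol; H: 10.1 / 1.008 = 10.02 mol
Ratios (÷ 7.485): C 1.000, H 1.339
Scaling by 3: C 3.00, H 4.02 → C3H4
Empirical-formula mass = 40.06 g/mol
n = 160 / 40.06 = 3.99 ≈ 4
Molecular formula = (C3H4)×4 = C12H16

C12H16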